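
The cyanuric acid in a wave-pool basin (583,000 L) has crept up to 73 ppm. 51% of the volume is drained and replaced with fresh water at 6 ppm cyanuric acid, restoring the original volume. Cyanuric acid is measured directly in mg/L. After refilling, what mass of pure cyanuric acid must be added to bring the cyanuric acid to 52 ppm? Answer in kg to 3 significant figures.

7.68 kg

After draining 51% and refilling: 73 × 0.49 + 6 × 0.51 = 38.83 ppm.
Deficit to target: 52 − 38.83 = 13.17 mg/L.
Mass: 13.17 mg/L × 583,000 L = 7678 g cyanuric acid.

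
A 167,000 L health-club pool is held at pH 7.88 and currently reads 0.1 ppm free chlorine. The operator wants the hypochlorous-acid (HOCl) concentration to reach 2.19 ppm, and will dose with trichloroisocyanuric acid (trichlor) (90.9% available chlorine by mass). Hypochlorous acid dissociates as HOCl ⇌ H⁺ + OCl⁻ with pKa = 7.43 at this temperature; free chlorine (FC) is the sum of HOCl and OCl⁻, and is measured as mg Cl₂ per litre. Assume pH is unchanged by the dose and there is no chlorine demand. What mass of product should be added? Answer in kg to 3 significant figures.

[OCl⁻]/[HOCl] = 10^(pH − pKa) = 10^(7.88 − 7.43) = 2.818; fraction as HOCl = 1/(1 + 2.818) = 0.2619.
Free chlorine required for 2.19 ppm HOCl: 2.19 / 0.2619 = 8.362 ppm.
FC to add: 8.362 − 0.1 = 8.262 mg/L as Cl₂.
Cl₂ equivalent: 8.262 mg/L × 167,000 L = 1380 g.
Product at 90.9% available Cl: 1380 / 0.909 = 1518 g.

1.52 kg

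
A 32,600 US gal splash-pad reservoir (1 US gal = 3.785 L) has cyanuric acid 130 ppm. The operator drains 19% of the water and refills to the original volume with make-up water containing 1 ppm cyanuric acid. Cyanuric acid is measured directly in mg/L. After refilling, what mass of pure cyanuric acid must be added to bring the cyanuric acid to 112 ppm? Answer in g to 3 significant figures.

803 g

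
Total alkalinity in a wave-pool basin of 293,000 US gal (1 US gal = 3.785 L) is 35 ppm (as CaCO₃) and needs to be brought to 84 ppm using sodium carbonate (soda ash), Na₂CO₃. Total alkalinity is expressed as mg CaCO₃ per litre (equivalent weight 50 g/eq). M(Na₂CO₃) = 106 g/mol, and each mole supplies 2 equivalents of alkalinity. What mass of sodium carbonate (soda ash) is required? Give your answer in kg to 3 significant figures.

57.6 kg

Volume: 293,000 US gal × 3.785 L/gal = 1,109,005 L.
Alkalinity to add: (84 − 35) = 49 mg/L as CaCO₃ × 1,109,005 L = 54,340 g as CaCO₃.
Equivalents: 54,340 g ÷ 50 g/eq = 1087 eq.
Each mole of Na₂CO₃ supplies 2 eq, so 1087 / 2 = 543.4 mol.
Mass: 543.4 mol × 106 g/mol = 57,600 g.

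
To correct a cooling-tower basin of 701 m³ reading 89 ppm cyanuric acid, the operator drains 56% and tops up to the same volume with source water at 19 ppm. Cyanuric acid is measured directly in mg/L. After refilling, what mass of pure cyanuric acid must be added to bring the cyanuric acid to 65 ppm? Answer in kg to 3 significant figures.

10.7 kg

Volume: 701 m³ = 701,000 L.
After draining 56% and refilling: 89 × 0.44 + 19 × 0.56 = 49.8 ppm.
Deficit to target: 65 − 49.8 = 15.2 mg/L.
Mass: 15.2 mg/L × 701,000 L = 10,660 g cyanuric acid.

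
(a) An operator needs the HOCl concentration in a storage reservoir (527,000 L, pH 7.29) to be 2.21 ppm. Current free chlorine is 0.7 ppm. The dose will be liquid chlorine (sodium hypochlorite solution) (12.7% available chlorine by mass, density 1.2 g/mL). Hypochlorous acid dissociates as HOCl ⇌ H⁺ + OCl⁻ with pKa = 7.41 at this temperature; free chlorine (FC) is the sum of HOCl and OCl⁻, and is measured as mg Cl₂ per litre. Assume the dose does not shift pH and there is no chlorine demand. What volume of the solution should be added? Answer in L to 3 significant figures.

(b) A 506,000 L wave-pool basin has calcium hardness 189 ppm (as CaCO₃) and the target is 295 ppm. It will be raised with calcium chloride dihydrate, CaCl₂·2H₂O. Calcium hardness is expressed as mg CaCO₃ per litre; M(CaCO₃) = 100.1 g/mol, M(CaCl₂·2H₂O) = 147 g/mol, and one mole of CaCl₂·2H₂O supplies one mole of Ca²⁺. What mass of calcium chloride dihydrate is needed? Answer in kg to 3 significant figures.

(a) 11.0 L; (b) 78.8 kg

(a) [OCl⁻]/[HOCl] = 10^(pH − pKa) = 10^(7.29 − 7.41) = 0.7586; fraction as HOCl = 1/(1 + 0.7586) = 0.5686.
(a) Free chlorine required for 2.21 ppm HOCl: 2.21 / 0.5686 = 3.886 ppm.
(a) FC to add: 3.886 − 0.7 = 3.186 mg/L as Cl₂.
(a) Cl₂ equivalent: 3.186 mg/L × 527,000 L = 1679 g.
(a) Product at 12.7% available Cl: 1679 / 0.127 = 13,220 g.
(a) Volume: 13,220 g ÷ 1.2 g/mL = 11,020 mL.

(b) Hardness to add: (295 − 189) = 106 mg/L as CaCO₃ × 506,000 L = 53,640 g as CaCO₃.
(b) Moles of Ca²⁺ (1 mol Ca²⁺ ≡ 1 mol CaCO₃): 53,640 / 100.1 g/mol = 535.8 mol.
(b) Mass of CaCl₂·2H₂O: 535.8 × 147 = 78,770 g.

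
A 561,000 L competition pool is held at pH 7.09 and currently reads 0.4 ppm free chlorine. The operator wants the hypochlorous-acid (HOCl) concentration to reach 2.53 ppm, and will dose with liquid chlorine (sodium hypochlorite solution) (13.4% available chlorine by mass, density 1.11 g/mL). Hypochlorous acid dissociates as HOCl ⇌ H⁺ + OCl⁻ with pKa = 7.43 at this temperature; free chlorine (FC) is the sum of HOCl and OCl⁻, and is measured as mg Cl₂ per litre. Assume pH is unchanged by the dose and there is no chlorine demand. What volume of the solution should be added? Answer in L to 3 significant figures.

12.4 L

[OCl⁻]/[HOCl] = 10^(pH − pKa) = 10^(7.09 − 7.43) = 0.4571; fraction as HOCl = 1/(1 + 0.4571) = 0.6863.
Free chlorine required for 2.53 ppm HOCl: 2.53 / 0.6863 = 3.686 ppm.
FC to add: 3.686 − 0.4 = 3.286 mg/L as Cl₂.
Cl₂ equivalent: 3.286 mg/L × 561,000 L = 1844 g.
Product at 13.4% available Cl: 1844 / 0.134 = 13,760 g.
Volume: 13,760 g ÷ 1.11 g/mL = 12,400 mL.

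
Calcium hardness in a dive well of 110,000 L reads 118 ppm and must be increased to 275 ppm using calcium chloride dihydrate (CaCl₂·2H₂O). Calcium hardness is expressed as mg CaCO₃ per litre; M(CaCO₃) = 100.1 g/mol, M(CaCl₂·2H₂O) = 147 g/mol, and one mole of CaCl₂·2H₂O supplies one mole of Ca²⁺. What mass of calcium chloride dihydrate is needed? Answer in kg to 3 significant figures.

Hardness to add: (275 − 118) = 157 mg/L as CaCO₃ × 110,000 L = 17,270 g as CaCO₃.
Moles of Ca²⁺ (1 mol Ca²⁺ ≡ 1 mol CaCO₃): 17,270 / 100.1 g/mol = 172.5 mol.
Mass of CaCl₂·2H₂O: 172.5 × 147 = 25,360 g.

25.4 kg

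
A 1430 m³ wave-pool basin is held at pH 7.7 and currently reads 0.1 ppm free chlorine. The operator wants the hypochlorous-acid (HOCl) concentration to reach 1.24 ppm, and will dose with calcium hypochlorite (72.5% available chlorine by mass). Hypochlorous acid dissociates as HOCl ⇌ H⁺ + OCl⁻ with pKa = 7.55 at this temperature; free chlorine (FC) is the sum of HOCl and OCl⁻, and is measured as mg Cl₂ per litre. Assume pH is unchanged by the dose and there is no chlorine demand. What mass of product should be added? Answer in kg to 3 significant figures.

5.70 kg

Volume: 1430 m³ = 1,430,000 L.
[OCl⁻]/[HOCl] = 10^(pH − pKa) = 10^(7.7 − 7.55) = 1.413; fraction as HOCl = 1/(1 + 1.413) = 0.4145.
Free chlorine required for 1.24 ppm HOCl: 1.24 / 0.4145 = 2.992 ppm.
FC to add: 2.992 − 0.1 = 2.892 mg/L as Cl₂.
Cl₂ equivalent: 2.892 mg/L × 1,430,000 L = 4135 g.
Product at 72.5% available Cl: 4135 / 0.725 = 5703 g.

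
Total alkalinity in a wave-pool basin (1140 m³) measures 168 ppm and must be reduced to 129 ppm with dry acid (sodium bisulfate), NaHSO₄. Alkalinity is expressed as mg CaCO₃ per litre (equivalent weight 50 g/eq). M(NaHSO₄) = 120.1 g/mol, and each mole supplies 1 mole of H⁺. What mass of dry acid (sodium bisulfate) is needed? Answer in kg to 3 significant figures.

Volume: 1140 m³ = 1,140,000 L.
Alkalinity to neutralize: (168 − 129) = 39 mg/L as CaCO₃ × 1,140,000 L = 44,460 g as CaCO₃.
Equivalents of H⁺ required: 44,460 ÷ 50 g/eq = 889.2 eq = 889.2 mol NaHSO₄.
Mass of NaHSO₄: 889.2 × 120.1 = 106,800 g.

107 kg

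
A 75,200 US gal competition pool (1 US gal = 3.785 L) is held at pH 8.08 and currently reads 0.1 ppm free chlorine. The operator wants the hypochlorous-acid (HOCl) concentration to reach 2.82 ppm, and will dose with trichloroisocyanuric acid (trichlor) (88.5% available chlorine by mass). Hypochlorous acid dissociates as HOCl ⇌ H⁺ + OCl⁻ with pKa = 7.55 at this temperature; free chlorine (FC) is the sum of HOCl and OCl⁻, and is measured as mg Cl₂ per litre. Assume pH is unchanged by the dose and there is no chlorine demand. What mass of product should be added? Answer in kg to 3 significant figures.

3.95 kg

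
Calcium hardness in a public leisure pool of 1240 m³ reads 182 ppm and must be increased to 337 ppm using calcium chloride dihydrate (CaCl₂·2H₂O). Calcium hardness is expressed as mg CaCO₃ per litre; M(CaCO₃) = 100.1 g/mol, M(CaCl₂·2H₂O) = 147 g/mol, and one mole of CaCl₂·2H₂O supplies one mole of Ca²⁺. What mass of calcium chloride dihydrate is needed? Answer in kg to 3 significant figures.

282 kg

Volume: 1240 m³ = 1,240,000 L.
Hardness to add: (337 − 182) = 155 mg/L as CaCO₃ × 1,240,000 L = 192,200 g as CaCO₃.
Moles of Ca²⁺ (1 mol Ca²⁺ ≡ 1 mol CaCO₃): 192,200 / 100.1 g/mol = 1920 mol.
Mass of CaCl₂·2H₂O: 1920 × 147 = 282,300 g.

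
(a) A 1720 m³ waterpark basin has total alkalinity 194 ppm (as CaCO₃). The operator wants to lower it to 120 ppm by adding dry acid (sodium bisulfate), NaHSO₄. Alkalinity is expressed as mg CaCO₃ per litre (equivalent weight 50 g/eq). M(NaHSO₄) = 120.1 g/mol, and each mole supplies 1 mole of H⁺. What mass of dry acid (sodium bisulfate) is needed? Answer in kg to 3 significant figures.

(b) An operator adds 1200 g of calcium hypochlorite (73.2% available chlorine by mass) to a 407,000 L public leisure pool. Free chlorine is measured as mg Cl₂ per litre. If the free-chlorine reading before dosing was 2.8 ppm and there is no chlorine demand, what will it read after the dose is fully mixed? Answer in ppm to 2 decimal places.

(a) Volume: 1720 m³ = 1,720,000 L.
(a) Alkalinity to neutralize: (194 − 120) = 74 mg/L as CaCO₃ × 1,720,000 L = 127,300 g as CaCO₃.
(a) Equivalents of H⁺ required: 127,300 ÷ 50 g/eq = 2546 eq = 2546 mol NaHSO₄.
(a) Mass of NaHSO₄: 2546 × 120.1 = 305,700 g.

(b) Available chlorine delivered: 1200 g × 0.732 = 878.4 g as Cl₂.
(b) Concentration rise: 878.4 g / 407,000 L = 2.158 mg/L = 2.16 ppm.
(b) Final FC: 2.8 + 2.16 = 4.96 ppm.

(a) 306 kg; (b) 4.96 ppm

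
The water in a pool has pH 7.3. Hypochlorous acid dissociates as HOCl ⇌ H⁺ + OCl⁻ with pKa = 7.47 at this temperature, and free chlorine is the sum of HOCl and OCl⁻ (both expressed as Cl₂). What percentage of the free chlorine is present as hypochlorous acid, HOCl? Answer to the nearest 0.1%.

59.7%

[OCl⁻]/[HOCl] = 10^(pH − pKa) = 10^(7.3 − 7.47) = 10^-0.17 = 0.6761.
Fraction as HOCl = 1 / (1 + 0.6761) = 0.5966.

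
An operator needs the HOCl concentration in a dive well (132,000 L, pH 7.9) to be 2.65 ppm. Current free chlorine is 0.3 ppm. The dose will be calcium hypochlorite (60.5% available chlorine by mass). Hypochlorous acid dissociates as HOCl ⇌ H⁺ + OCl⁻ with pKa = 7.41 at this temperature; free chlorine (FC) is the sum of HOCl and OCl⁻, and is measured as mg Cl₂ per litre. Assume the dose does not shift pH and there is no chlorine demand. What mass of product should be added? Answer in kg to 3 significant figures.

2.30 kg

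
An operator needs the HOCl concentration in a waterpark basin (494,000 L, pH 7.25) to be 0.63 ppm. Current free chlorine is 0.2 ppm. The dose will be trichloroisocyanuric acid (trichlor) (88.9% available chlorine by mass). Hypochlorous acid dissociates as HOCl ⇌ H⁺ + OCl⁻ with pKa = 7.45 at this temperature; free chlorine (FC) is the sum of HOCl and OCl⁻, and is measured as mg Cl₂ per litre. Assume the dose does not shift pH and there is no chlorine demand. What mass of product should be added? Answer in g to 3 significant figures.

460 g

[OCl⁻]/[HOCl] = 10^(pH − pKa) = 10^(7.25 − 7.45) = 0.631; fraction as HOCl = 1/(1 + 0.631) = 0.6131.
Free chlorine required for 0.63 ppm HOCl: 0.63 / 0.6131 = 1.028 ppm.
FC to add: 1.028 − 0.2 = 0.8275 mg/L as Cl₂.
Cl₂ equivalent: 0.8275 mg/L × 494,000 L = 408.8 g.
Product at 88.9% available Cl: 408.8 / 0.889 = 459.8 g.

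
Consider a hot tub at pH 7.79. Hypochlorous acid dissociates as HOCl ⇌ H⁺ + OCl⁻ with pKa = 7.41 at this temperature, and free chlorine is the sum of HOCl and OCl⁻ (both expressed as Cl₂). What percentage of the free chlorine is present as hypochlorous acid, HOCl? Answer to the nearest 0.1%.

29.4%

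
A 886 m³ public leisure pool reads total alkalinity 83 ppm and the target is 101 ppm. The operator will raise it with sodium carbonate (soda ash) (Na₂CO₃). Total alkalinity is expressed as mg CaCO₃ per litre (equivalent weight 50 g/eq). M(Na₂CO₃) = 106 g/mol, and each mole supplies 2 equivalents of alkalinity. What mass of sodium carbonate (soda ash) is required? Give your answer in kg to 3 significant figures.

Volume: 886 m³ = 886,000 L.
Alkalinity to add: (101 − 83) = 18 mg/L as CaCO₃ × 886,000 L = 15,950 g as CaCO₃.
Equivalents: 15,950 g ÷ 50 g/eq = 319 eq.
Each mole of Na₂CO₃ supplies 2 eq, so 319 / 2 = 159.5 mol.
Mass: 159.5 mol × 106 g/mol = 16,900 g.

16.9 kg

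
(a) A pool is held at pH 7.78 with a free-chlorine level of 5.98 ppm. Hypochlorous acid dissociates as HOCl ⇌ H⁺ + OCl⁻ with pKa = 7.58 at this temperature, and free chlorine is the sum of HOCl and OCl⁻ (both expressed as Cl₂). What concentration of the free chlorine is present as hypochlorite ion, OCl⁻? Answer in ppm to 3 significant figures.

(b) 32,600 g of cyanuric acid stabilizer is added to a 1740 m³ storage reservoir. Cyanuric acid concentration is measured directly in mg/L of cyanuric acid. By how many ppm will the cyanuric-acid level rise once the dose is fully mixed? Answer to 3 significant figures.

(a) [OCl⁻]/[HOCl] = 10^(pH − pKa) = 10^(7.78 − 7.58) = 10^0.20 = 1.585.
(a) Fraction as HOCl = 1 / (1 + 1.585) = 0.3869.
(a) OCl⁻ = (1 − 0.3869) × 5.98 ppm = 3.667 ppm.

(b) Volume: 1740 m³ = 1,740,000 L.
(b) Rise: 32,600 g / 1,740,000 L × 1000 = 18.74 mg/L.

(a) 3.67 ppm; (b) 18.7 ppm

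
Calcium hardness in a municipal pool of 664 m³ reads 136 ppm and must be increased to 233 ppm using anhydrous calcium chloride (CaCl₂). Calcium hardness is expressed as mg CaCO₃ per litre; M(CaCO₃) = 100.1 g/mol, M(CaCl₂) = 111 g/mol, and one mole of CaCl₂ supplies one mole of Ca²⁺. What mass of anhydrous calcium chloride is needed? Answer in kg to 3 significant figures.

Volume: 664 m³ = 664,000 L.
Hardness to add: (233 − 136) = 97 mg/L as CaCO₃ × 664,000 L = 64,410 g as CaCO₃.
Moles of Ca²⁺ (1 mol Ca²⁺ ≡ 1 mol CaCO₃): 64,410 / 100.1 g/mol = 643.4 mol.
Mass of CaCl₂: 643.4 × 111 = 71,420 g.

71.4 kg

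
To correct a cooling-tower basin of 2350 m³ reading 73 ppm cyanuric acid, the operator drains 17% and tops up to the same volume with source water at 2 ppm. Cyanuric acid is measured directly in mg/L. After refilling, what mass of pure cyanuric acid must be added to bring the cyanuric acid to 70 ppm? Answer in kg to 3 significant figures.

Volume: 2350 m³ = 2,350,000 L.
After draining 17% and refilling: 73 × 0.83 + 2 × 0.17 = 60.93 ppm.
Deficit to target: 70 − 60.93 = 9.07 mg/L.
Mass: 9.07 mg/L × 2,350,000 L = 21,310 g cyanuric acid.

21.3 kg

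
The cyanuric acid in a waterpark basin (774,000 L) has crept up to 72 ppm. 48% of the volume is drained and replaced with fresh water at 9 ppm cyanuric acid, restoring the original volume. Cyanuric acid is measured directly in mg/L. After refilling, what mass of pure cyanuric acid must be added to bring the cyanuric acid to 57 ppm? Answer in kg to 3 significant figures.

After draining 48% and refilling: 72 × 0.52 + 9 × 0.48 = 41.76 ppm.
Deficit to target: 57 − 41.76 = 15.24 mg/L.
Mass: 15.24 mg/L × 774,000 L = 11,800 g cyanuric acid.

11.8 kg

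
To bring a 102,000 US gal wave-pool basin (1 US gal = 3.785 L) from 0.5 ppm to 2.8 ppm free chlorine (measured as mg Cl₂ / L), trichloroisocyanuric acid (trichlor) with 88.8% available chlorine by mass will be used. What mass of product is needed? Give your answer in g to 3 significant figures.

1,000 g

Volume: 102,000 US gal × 3.785 L/gal = 386,070 L.
Chlorine deficit: 2.8 − 0.5 = 2.3 ppm = 2.3 mg/L as Cl₂.
Cl₂ equivalent needed: 2.3 mg/L × 386,070 L = 888,000 mg = 888 g.
Product at 88.8% available chlorine: 888 / 0.888 = 1000 g.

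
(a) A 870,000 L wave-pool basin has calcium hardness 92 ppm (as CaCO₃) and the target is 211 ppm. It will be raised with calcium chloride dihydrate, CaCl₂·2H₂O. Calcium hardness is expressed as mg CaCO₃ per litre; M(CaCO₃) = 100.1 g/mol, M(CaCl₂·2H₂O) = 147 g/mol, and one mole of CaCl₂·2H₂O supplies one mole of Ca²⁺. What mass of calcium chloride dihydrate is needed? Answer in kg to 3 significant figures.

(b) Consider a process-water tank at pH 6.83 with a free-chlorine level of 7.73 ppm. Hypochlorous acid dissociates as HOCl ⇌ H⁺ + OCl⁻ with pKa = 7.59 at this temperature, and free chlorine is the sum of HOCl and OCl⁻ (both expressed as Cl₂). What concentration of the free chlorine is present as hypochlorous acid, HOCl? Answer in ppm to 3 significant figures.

(a) 152 kg; (b) 6.59 ppm

(a) Hardness to add: (211 − 92) = 119 mg/L as CaCO₃ × 870,000 L = 103,500 g as CaCO₃.
(a) Moles of Ca²⁺ (1 mol Ca²⁺ ≡ 1 mol CaCO₃): 103,500 / 100.1 g/mol = 1034 mol.
(a) Mass of CaCl₂·2H₂O: 1034 × 147 = 152,000 g.

(b) [OCl⁻]/[HOCl] = 10^(pH − pKa) = 10^(6.83 − 7.59) = 10^-0.76 = 0.1738.
(b) Fraction as HOCl = 1 / (1 + 0.1738) = 0.8519.
(b) HOCl = 0.8519 × 7.73 ppm = 6.586 ppm.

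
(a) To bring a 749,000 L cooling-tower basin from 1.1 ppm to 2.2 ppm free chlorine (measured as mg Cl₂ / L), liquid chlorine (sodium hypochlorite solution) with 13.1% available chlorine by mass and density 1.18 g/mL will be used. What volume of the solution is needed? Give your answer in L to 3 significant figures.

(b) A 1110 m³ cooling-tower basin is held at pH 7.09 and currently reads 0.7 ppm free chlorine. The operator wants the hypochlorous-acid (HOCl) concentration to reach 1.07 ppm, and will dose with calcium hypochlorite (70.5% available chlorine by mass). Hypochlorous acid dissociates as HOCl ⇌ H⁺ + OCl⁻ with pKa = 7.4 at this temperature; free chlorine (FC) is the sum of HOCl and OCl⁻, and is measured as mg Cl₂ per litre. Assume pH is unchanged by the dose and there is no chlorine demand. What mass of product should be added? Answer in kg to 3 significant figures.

(a) Chlorine deficit: 2.2 − 1.1 = 1.1 ppm = 1.1 mg/L as Cl₂.
(a) Cl₂ equivalent needed: 1.1 mg/L × 749,000 L = 823,900 mg = 823.9 g.
(a) Product at 13.1% available chlorine: 823.9 / 0.131 = 6289 g.
(a) Volume at density 1.18 g/mL: 6289 g ÷ 1.18 g/mL = 5330 mL.

(b) Volume: 1110 m³ = 1,110,000 L.
(b) [OCl⁻]/[HOCl] = 10^(pH − pKa) = 10^(7.09 − 7.4) = 0.4898; fraction as HOCl = 1/(1 + 0.4898) = 0.6712.
(b) Free chlorine required for 1.07 ppm HOCl: 1.07 / 0.6712 = 1.594 ppm.
(b) FC to add: 1.594 − 0.7 = 0.8941 mg/L as Cl₂.
(b) Cl₂ equivalent: 0.8941 mg/L × 1,110,000 L = 992.4 g.
(b) Product at 70.5% available Cl: 992.4 / 0.705 = 1408 g.

(a) 5.33 L; (b) 1.41 kg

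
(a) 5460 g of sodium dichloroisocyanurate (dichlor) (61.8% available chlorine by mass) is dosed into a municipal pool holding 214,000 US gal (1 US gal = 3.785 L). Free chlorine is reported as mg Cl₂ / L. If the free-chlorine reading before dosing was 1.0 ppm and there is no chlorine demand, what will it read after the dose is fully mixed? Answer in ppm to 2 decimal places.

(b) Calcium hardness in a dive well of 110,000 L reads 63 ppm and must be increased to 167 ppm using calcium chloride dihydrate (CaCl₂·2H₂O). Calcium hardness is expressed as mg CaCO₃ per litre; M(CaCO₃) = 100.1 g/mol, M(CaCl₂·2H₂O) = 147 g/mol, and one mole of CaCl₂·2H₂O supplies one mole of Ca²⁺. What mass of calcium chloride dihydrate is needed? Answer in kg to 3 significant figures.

(a) 5.17 ppm; (b) 16.8 kg

(a) Volume: 214,000 US gal × 3.785 L/gal = 809,990 L.
(a) Available chlorine delivered: 5460 g × 0.618 = 3374 g as Cl₂.
(a) Concentration rise: 3374 g / 809,990 L = 4.166 mg/L = 4.17 ppm.
(a) Final FC: 1.0 + 4.17 = 5.17 ppm.

(b) Hardness to add: (167 − 63) = 104 mg/L as CaCO₃ × 110,000 L = 11,440 g as CaCO₃.
(b) Moles of Ca²⁺ (1 mol Ca²⁺ ≡ 1 mol CaCO₃): 11,440 / 100.1 g/mol = 114.3 mol.
(b) Mass of CaCl₂·2H₂O: 114.3 × 147 = 16,800 g.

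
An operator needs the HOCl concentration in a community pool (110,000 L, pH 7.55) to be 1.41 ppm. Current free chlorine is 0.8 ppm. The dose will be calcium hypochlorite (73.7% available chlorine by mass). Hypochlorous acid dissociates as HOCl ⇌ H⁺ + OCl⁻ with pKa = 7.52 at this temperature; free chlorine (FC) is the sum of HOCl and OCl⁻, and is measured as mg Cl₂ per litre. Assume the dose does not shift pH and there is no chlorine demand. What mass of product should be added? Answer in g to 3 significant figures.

317 g

[OCl⁻]/[HOCl] = 10^(pH − pKa) = 10^(7.55 − 7.52) = 1.072; fraction as HOCl = 1/(1 + 1.072) = 0.4827.
Free chlorine required for 1.41 ppm HOCl: 1.41 / 0.4827 = 2.921 ppm.
FC to add: 2.921 − 0.8 = 2.121 mg/L as Cl₂.
Cl₂ equivalent: 2.121 mg/L × 110,000 L = 233.3 g.
Product at 73.7% available Cl: 233.3 / 0.737 = 316.5 g.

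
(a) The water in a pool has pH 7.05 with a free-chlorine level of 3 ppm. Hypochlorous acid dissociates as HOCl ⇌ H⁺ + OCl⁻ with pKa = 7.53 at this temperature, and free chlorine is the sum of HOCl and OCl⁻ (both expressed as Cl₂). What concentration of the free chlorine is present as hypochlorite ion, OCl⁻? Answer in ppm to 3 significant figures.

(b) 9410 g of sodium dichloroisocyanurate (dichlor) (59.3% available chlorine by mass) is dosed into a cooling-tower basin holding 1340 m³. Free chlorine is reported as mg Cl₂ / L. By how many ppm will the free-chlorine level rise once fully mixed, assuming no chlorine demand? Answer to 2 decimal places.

(a) [OCl⁻]/[HOCl] = 10^(pH − pKa) = 10^(7.05 − 7.53) = 10^-0.48 = 0.3311.
(a) Fraction as HOCl = 1 / (1 + 0.3311) = 0.7512.
(a) OCl⁻ = (1 − 0.7512) × 3 ppm = 0.7463 ppm.

(b) Volume: 1340 m³ = 1,340,000 L.
(b) Available chlorine delivered: 9410 g × 0.593 = 5580 g as Cl₂.
(b) Concentration rise: 5580 g / 1,340,000 L = 4.164 mg/L = 4.16 ppm.

(a) 0.746 ppm; (b) 4.16 ppm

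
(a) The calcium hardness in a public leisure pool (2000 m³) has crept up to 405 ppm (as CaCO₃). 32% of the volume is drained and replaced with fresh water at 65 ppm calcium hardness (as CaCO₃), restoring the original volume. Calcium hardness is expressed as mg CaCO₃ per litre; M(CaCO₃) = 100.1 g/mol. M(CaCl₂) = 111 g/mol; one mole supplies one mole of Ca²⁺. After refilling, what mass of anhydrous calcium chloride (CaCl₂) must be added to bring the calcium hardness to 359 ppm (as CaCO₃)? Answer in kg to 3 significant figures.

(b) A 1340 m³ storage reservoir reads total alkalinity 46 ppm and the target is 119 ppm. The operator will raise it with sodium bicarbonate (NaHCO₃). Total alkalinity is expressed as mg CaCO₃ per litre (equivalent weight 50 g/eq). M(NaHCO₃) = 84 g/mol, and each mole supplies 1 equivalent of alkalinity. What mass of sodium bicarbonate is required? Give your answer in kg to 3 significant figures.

(a) Volume: 2000 m³ = 2,000,000 L.
(a) After draining 32% and refilling: 405 × 0.68 + 65 × 0.32 = 296.2 ppm.
(a) Deficit to target: 359 − 296.2 = 62.8 mg/L.
(a) As CaCO₃: 62.8 mg/L × 2,000,000 L = 125,600 g; ÷ 100.1 = 1255 mol Ca²⁺.
(a) Mass: 1255 × 111 = 139,300 g.

(b) Volume: 1340 m³ = 1,340,000 L.
(b) Alkalinity to add: (119 − 46) = 73 mg/L as CaCO₃ × 1,340,000 L = 97,820 g as CaCO₃.
(b) Equivalents: 97,820 g ÷ 50 g/eq = 1956 eq.
(b) NaHCO₃ supplies 1 eq per mole → 1956 mol.
(b) Mass: 1956 mol × 84 g/mol = 164,300 g.

(a) 139 kg; (b) 164 kg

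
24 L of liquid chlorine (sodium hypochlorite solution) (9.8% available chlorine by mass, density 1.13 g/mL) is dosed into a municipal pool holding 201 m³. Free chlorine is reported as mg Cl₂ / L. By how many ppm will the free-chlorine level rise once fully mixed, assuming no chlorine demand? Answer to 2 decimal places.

Volume: 201 m³ = 201,000 L.
Mass of solution: 24 L × 1000 mL/L × 1.13 g/mL = 27,120 g.
Available chlorine delivered: 27,120 g × 0.098 = 2658 g as Cl₂.
Concentration rise: 2658 g / 201,000 L = 13.22 mg/L = 13.22 ppm.

13.22 ppm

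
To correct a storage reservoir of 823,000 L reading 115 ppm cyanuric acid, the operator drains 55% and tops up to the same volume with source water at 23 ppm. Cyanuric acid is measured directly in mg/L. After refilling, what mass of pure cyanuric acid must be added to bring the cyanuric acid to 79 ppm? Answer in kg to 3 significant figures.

After draining 55% and refilling: 115 × 0.45 + 23 × 0.55 = 64.4 ppm.
Deficit to target: 79 − 64.4 = 14.6 mg/L.
Mass: 14.6 mg/L × 823,000 L = 12,020 g cyanuric acid.

12.0 kg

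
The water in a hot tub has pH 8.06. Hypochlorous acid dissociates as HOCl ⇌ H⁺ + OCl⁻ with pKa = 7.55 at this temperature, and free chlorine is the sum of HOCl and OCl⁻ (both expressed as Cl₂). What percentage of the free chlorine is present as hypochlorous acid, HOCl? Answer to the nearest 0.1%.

[OCl⁻]/[HOCl] = 10^(pH − pKa) = 10^(8.06 − 7.55) = 10^0.51 = 3.236.
Fraction as HOCl = 1 / (1 + 3.236) = 0.2361.

23.6%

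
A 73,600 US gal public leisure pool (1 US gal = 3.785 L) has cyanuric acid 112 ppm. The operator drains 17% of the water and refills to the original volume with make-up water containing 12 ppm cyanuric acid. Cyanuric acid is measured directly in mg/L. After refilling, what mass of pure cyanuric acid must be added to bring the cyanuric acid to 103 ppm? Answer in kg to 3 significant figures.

2.23 kg

Volume: 73,600 US gal × 3.785 L/gal = 278,576 L.
After draining 17% and refilling: 112 × 0.83 + 12 × 0.17 = 95 ppm.
Deficit to target: 103 − 95 = 8 mg/L.
Mass: 8 mg/L × 278,576 L = 2229 g cyanuric acid.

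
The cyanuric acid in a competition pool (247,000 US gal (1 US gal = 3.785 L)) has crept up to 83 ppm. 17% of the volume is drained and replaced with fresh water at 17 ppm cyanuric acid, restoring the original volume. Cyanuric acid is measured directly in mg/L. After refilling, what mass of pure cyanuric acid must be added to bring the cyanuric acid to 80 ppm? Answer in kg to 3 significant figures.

7.68 kg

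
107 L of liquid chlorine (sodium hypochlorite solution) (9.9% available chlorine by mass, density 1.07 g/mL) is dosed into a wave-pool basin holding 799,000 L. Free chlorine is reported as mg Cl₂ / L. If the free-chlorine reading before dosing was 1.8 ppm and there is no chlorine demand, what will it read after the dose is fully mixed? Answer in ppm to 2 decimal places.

Mass of solution: 107 L × 1000 mL/L × 1.07 g/mL = 114,500 g.
Available chlorine delivered: 114,500 g × 0.099 = 11,330 g as Cl₂.
Concentration rise: 11,330 g / 799,000 L = 14.19 mg/L = 14.19 ppm.
Final FC: 1.8 + 14.19 = 15.99 ppm.

15.99 ppm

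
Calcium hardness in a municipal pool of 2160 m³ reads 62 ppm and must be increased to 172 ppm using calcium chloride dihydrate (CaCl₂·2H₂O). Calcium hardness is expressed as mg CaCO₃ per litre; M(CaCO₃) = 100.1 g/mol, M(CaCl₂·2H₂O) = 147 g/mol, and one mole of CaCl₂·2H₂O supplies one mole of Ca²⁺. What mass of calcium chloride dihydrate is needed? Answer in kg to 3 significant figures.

349 kg

Volume: 2160 m³ = 2,160,000 L.
Hardness to add: (172 − 62) = 110 mg/L as CaCO₃ × 2,160,000 L = 237,600 g as CaCO₃.
Moles of Ca²⁺ (1 mol Ca²⁺ ≡ 1 mol CaCO₃): 237,600 / 100.1 g/mol = 2374 mol.
Mass of CaCl₂·2H₂O: 2374 × 147 = 348,900 g.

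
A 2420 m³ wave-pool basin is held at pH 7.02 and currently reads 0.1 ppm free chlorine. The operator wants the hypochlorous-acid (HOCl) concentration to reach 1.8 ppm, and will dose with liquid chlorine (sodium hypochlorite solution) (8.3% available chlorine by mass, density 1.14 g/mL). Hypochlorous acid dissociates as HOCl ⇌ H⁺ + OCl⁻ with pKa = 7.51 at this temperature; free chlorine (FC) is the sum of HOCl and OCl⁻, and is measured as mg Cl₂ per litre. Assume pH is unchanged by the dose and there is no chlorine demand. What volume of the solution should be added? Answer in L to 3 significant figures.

58.4 L

Volume: 2420 m³ = 2,420,000 L.
[OCl⁻]/[HOCl] = 10^(pH − pKa) = 10^(7.02 − 7.51) = 0.3236; fraction as HOCl = 1/(1 + 0.3236) = 0.7555.
Free chlorine required for 1.8 ppm HOCl: 1.8 / 0.7555 = 2.382 ppm.
FC to add: 2.382 − 0.1 = 2.282 mg/L as Cl₂.
Cl₂ equivalent: 2.282 mg/L × 2,420,000 L = 5524 g.
Product at 8.3% available Cl: 5524 / 0.083 = 66,550 g.
Volume: 66,550 g ÷ 1.14 g/mL = 58,380 mL.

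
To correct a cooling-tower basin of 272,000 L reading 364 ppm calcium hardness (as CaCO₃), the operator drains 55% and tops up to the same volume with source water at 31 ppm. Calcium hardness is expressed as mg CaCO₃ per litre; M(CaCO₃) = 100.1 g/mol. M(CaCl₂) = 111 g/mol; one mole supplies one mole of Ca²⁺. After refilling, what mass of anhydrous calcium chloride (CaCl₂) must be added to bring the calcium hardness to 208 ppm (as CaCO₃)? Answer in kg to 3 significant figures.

After draining 55% and refilling: 364 × 0.45 + 31 × 0.55 = 180.85 ppm.
Deficit to target: 208 − 180.85 = 27.15 mg/L.
As CaCO₃: 27.15 mg/L × 272,000 L = 7385 g; ÷ 100.1 = 73.77 mol Ca²⁺.
Mass: 73.77 × 111 = 8189 g.

8.19 kg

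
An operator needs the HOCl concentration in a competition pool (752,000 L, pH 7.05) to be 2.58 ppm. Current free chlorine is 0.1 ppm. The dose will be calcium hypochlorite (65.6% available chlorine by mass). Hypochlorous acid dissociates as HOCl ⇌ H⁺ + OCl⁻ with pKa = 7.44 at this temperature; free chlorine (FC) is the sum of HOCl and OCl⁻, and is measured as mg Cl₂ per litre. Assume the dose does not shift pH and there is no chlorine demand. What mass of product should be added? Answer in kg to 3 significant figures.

4.05 kg

[OCl⁻]/[HOCl] = 10^(pH − pKa) = 10^(7.05 − 7.44) = 0.4074; fraction as HOCl = 1/(1 + 0.4074) = 0.7105.
Free chlorine required for 2.58 ppm HOCl: 2.58 / 0.7105 = 3.631 ppm.
FC to add: 3.631 − 0.1 = 3.531 mg/L as Cl₂.
Cl₂ equivalent: 3.531 mg/L × 752,000 L = 2655 g.
Product at 65.6% available Cl: 2655 / 0.656 = 4048 g.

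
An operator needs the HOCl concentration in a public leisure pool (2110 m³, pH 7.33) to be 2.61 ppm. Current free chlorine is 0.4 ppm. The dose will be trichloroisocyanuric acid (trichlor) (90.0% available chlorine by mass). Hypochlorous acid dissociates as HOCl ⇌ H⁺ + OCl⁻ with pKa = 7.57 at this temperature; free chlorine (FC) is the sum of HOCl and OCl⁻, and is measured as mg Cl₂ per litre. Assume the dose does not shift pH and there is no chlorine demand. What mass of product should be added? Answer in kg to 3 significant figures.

8.70 kg

Volume: 2110 m³ = 2,110,000 L.
[OCl⁻]/[HOCl] = 10^(pH − pKa) = 10^(7.33 − 7.57) = 0.5754; fraction as HOCl = 1/(1 + 0.5754) = 0.6347.
Free chlorine required for 2.61 ppm HOCl: 2.61 / 0.6347 = 4.112 ppm.
FC to add: 4.112 − 0.4 = 3.712 mg/L as Cl₂.
Cl₂ equivalent: 3.712 mg/L × 2,110,000 L = 7832 g.
Product at 90.0% available Cl: 7832 / 0.9 = 8702 g.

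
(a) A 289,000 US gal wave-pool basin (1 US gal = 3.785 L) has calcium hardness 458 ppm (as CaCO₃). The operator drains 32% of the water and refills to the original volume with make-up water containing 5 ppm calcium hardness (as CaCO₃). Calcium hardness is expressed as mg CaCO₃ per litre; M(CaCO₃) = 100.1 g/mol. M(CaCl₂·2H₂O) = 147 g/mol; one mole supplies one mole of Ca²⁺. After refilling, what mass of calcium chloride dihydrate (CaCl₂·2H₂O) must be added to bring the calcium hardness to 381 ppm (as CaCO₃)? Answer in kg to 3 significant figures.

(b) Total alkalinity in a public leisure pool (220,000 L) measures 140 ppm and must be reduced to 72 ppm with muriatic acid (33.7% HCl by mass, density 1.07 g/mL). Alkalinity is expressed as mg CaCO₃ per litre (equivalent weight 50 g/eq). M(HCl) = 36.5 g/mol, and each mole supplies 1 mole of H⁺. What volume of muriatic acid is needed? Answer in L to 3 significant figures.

(a) 109 kg; (b) 30.3 L

(a) Volume: 289,000 US gal × 3.785 L/gal = 1,093,865 L.
(a) After draining 32% and refilling: 458 × 0.68 + 5 × 0.32 = 313.04 ppm.
(a) Deficit to target: 381 − 313.04 = 67.96 mg/L.
(a) As CaCO₃: 67.96 mg/L × 1,093,865 L = 74,340 g; ÷ 100.1 = 742.6 mol Ca²⁺.
(a) Mass: 742.6 × 147 = 109,200 g.

(b) Alkalinity to neutralize: (140 − 72) = 68 mg/L as CaCO₃ × 220,000 L = 14,960 g as CaCO₃.
(b) Equivalents of H⁺ required: 14,960 ÷ 50 g/eq = 299.2 eq = 299.2 mol HCl.
(b) Mass of HCl: 299.2 × 36.5 = 10,920 g.
(b) Mass of 33.7% solution: 10,920 / 0.337 = 32,410 g.
(b) Volume: 32,410 g ÷ 1.07 g/mL = 30,290 mL.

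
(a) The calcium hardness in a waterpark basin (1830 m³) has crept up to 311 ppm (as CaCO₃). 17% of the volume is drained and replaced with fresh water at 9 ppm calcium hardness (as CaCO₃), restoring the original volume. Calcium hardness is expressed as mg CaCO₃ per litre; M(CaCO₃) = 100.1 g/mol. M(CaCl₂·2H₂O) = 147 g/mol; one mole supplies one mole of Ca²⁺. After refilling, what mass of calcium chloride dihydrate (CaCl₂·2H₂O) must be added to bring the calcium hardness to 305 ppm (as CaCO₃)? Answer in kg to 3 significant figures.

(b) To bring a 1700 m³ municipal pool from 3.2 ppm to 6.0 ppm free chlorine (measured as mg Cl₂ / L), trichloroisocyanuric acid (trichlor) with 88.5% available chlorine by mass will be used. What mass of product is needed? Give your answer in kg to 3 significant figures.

(a) 122 kg; (b) 5.38 kg

(a) Volume: 1830 m³ = 1,830,000 L.
(a) After draining 17% and refilling: 311 × 0.83 + 9 × 0.17 = 259.66 ppm.
(a) Deficit to target: 305 − 259.66 = 45.34 mg/L.
(a) As CaCO₃: 45.34 mg/L × 1,830,000 L = 82,970 g; ÷ 100.1 = 828.9 mol Ca²⁺.
(a) Mass: 828.9 × 147 = 121,800 g.

(b) Volume: 1700 m³ = 1,700,000 L.
(b) Chlorine deficit: 6.0 − 3.2 = 2.8 ppm = 2.8 mg/L as Cl₂.
(b) Cl₂ equivalent needed: 2.8 mg/L × 1,700,000 L = 4,760,000 mg = 4760 g.
(b) Product at 88.5% available chlorine: 4760 / 0.885 = 5379 g.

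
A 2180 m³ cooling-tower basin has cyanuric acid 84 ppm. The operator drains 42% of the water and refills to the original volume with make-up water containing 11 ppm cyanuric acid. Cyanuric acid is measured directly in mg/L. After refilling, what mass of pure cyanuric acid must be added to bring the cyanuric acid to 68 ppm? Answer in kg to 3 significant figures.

Volume: 2180 m³ = 2,180,000 L.
After draining 42% and refilling: 84 × 0.58 + 11 × 0.42 = 53.34 ppm.
Deficit to target: 68 − 53.34 = 14.66 mg/L.
Mass: 14.66 mg/L × 2,180,000 L = 31,960 g cyanuric acid.

32.0 kg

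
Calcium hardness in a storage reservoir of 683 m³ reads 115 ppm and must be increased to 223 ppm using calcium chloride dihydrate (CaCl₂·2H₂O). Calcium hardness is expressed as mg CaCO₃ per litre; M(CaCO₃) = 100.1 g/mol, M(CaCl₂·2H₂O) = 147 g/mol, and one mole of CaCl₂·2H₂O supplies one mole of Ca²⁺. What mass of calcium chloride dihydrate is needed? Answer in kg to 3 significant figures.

108 kg

Volume: 683 m³ = 683,000 L.
Hardness to add: (223 − 115) = 108 mg/L as CaCO₃ × 683,000 L = 73,760 g as CaCO₃.
Moles of Ca²⁺ (1 mol Ca²⁺ ≡ 1 mol CaCO₃): 73,760 / 100.1 g/mol = 736.9 mol.
Mass of CaCl₂·2H₂O: 736.9 × 147 = 108,300 g.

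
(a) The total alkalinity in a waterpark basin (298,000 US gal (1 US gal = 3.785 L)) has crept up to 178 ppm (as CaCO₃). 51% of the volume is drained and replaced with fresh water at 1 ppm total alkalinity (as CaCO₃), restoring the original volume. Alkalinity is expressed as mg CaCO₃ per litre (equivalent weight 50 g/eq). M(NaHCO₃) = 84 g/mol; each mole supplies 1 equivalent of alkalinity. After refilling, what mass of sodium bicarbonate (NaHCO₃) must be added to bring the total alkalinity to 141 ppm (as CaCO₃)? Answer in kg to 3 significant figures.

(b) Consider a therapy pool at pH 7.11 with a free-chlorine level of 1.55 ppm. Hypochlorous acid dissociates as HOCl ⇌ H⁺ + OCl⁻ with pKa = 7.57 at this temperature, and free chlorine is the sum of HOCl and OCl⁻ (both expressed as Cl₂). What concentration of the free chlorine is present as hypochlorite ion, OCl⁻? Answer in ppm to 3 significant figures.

(a) 101 kg; (b) 0.399 ppm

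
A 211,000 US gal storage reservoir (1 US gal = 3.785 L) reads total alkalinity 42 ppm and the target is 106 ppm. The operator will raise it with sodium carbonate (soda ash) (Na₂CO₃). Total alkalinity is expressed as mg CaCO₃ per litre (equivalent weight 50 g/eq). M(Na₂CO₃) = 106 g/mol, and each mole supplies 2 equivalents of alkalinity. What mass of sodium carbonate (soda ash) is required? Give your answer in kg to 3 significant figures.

54.2 kg

Volume: 211,000 US gal × 3.785 L/gal = 798,635 L.
Alkalinity to add: (106 − 42) = 64 mg/L as CaCO₃ × 798,635 L = 51,110 g as CaCO₃.
Equivalents: 51,110 g ÷ 50 g/eq = 1022 eq.
Each mole of Na₂CO₃ supplies 2 eq, so 1022 / 2 = 511.1 mol.
Mass: 511.1 mol × 106 g/mol = 54,180 g.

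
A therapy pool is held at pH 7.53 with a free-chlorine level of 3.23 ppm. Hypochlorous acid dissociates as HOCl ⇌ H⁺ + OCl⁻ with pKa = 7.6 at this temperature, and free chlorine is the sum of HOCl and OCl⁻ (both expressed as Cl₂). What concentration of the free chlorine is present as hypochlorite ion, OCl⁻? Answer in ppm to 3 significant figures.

1.49 ppm

[OCl⁻]/[HOCl] = 10^(pH − pKa) = 10^(7.53 − 7.6) = 10^-0.07 = 0.8511.
Fraction as HOCl = 1 / (1 + 0.8511) = 0.5402.
OCl⁻ = (1 − 0.5402) × 3.23 ppm = 1.485 ppm.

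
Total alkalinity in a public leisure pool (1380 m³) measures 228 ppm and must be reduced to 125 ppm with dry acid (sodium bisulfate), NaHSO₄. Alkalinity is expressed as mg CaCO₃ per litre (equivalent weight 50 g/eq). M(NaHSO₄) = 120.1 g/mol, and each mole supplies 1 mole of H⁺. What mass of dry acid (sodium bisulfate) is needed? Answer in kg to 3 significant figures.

341 kg

Volume: 1380 m³ = 1,380,000 L.
Alkalinity to neutralize: (228 − 125) = 103 mg/L as CaCO₃ × 1,380,000 L = 142,100 g as CaCO₃.
Equivalents of H⁺ required: 142,100 ÷ 50 g/eq = 2843 eq = 2843 mol NaHSO₄.
Mass of NaHSO₄: 2843 × 120.1 = 341,400 g.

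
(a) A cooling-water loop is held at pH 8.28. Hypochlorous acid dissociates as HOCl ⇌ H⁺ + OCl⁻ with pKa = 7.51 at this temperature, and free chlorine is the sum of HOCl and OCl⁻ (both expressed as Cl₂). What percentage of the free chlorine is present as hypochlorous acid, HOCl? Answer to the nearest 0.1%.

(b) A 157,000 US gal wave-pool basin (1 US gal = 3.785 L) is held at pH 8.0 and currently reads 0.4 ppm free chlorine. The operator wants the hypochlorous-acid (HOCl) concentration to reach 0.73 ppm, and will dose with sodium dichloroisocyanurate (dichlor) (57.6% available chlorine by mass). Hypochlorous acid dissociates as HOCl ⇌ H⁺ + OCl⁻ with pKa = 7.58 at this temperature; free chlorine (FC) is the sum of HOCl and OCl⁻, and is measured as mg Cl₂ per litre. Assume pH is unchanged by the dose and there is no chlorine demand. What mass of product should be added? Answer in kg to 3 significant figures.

(a) 14.5%; (b) 2.32 kg

(a) [OCl⁻]/[HOCl] = 10^(pH − pKa) = 10^(8.28 − 7.51) = 10^0.77 = 5.888.
(a) Fraction as HOCl = 1 / (1 + 5.888) = 0.1452.

(b) Volume: 157,000 US gal × 3.785 L/gal = 594,245 L.
(b) [OCl⁻]/[HOCl] = 10^(pH − pKa) = 10^(8.0 − 7.58) = 2.63; fraction as HOCl = 1/(1 + 2.63) = 0.2755.
(b) Free chlorine required for 0.73 ppm HOCl: 0.73 / 0.2755 = 2.65 ppm.
(b) FC to add: 2.65 − 0.4 = 2.25 mg/L as Cl₂.
(b) Cl₂ equivalent: 2.25 mg/L × 594,245 L = 1337 g.
(b) Product at 57.6% available Cl: 1337 / 0.576 = 2321 g.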